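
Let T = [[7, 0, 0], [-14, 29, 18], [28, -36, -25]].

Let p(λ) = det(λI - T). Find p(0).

p(0) = det(0·I − T) = det(−T) = (−1)^3·det(T).
det(T) = -539, so p(0) = 539.

539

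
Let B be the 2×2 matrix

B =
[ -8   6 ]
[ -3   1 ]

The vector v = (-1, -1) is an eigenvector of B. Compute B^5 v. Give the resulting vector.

First find the eigenvalue: Bv = (2, 2) = -2·(-1, -1), so λ = -2.
Then B^5 v = λ^5·v = (-2)^5·(-1, -1) = -32·(-1, -1) = (32, 32).

(32, 32)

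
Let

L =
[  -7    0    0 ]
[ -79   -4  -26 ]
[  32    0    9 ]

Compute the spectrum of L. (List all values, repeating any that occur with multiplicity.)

Set up det(sI - L) = 0.
Expanding the 3×3 determinant: p(s) = s^3 + 2s^2 - 71s - 252.
Since p(-7) = 0, s = -7 is a root.
Factor out (s + 7): p(s) = (s + 7)·(s^2 - 5s - 36).
The quadratic factors as (s + 4)·(s - 9).
Eigenvalues: -7, -4, 9.

-7, -4, 9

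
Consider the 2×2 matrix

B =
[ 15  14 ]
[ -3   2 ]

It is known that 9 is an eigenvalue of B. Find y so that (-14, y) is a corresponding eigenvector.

6

We need (B - 9I)v = 0.
B - 9I = [[6, 14], [-3, -7]].
Row 1: (6)·-14 + (14)·y = 0
Row 2: (-3)·-14 + (-7)·y = 0
Solving gives y = 6.
Check: B·(-14, 6) = (-126, 54) = 9·(-14, 6).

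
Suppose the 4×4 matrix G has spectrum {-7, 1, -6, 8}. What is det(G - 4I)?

-1320

If G has eigenvalues -7, 1, -6, 8, then G - 4I has eigenvalues -11, -3, -10, 4.
det(G - 4I) = (-11) · (-3) · (-10) · (4) = -1320.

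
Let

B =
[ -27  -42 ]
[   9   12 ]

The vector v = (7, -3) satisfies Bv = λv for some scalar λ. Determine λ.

Compute Bv: B·(7, -3) = (-63, 27).
Since Bv = λv, compare component 1: -63 = λ·7, so λ = -9.

-9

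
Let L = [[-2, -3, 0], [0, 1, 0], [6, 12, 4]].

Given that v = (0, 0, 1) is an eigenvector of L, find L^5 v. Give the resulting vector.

First find the eigenvalue: Lv = (0, 0, 4) = 4·(0, 0, 1), so λ = 4.
Then L^5 v = λ^5·v = 4^5·(0, 0, 1) = 1024·(0, 0, 1) = (0, 0, 1024).

(0, 0, 1024)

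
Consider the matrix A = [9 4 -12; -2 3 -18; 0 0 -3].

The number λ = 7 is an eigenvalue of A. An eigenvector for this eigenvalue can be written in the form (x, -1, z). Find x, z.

We need (A - 7I)v = 0.
A - 7I = [[2, 4, -12], [-2, -4, -18], [0, 0, -10]].
Row 1: (2)·x + (4)·-1 + (-12)·z = 0
Row 2: (-2)·x + (-4)·-1 + (-18)·z = 0
Row 3: (0)·x + (0)·-1 + (-10)·z = 0
Solving gives x = 2, z = 0.
Check: A·(2, -1, 0) = (14, -7, 0) = 7·(2, -1, 0).

2, 0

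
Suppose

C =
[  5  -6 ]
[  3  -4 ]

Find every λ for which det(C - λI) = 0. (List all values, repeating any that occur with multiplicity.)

det(C - sI) = (5 - s)(-4 - s) - (-6)·(3) = s^2 - s - 2.
This factors as (s + 1)·(s - 2) = 0.
Eigenvalues: -1, 2.

-1, 2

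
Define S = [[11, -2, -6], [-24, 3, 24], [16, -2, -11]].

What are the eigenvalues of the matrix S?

-5, 3, 5

The characteristic polynomial is p(t) = det(tI - S).
Expanding the 3×3 determinant: p(t) = t^3 - 3t^2 - 25t + 75.
Rational-root test: t = 3 gives p(3) = 0.
Dividing by (t - 3) leaves t^2 - 25.
The quadratic factors as (t + 5)·(t - 5).
Eigenvalues: -5, 3, 5.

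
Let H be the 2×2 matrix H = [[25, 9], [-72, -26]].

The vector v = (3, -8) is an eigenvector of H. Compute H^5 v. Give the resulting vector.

(3, -8)

First find the eigenvalue: Hv = (3, -8) = 1·(3, -8), so λ = 1.
Then H^5 v = λ^5·v = 1^5·(3, -8) = 1·(3, -8) = (3, -8).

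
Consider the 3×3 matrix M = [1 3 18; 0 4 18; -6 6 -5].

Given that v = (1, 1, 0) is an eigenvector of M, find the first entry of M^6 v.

4096

First find the eigenvalue: Mv = (4, 4, 0) = 4·(1, 1, 0), so λ = 4.
Then M^6 v = λ^6·v = 4^6·(1, 1, 0) = 4096·(1, 1, 0) = (4096, 4096, 0).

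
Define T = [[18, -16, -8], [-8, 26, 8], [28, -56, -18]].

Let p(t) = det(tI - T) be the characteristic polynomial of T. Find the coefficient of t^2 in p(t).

-26

The coefficient of t^2 of det(tI - T) is −trace(T).
trace(T) = (18) + (26) + (-18) = 26, so the coefficient is -26.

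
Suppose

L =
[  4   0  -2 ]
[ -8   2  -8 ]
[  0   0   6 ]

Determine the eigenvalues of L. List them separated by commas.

Compute the characteristic polynomial p(μ) = det(μI - L).
Cofactor expansion gives p(μ) = μ^3 - 12μ^2 + 44μ - 48.
Try μ = 6: p(6) = 0, so 6 is a root.
Dividing by (μ - 6) leaves μ^2 - 6μ + 8.
The quadratic factors as (μ - 2)·(μ - 4).
Eigenvalues: 2, 4, 6.

2, 4, 6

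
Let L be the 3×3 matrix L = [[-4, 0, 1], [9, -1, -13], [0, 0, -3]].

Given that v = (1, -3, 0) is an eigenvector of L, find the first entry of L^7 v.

First find the eigenvalue: Lv = (-4, 12, 0) = -4·(1, -3, 0), so λ = -4.
Then L^7 v = λ^7·v = (-4)^7·(1, -3, 0) = -16384·(1, -3, 0) = (-16384, 49152, 0).

-16384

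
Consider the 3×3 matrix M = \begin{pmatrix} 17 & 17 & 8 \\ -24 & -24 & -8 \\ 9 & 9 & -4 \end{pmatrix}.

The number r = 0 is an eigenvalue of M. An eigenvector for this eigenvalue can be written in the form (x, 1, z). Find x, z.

We need (M)v = 0.
M = [[17, 17, 8], [-24, -24, -8], [9, 9, -4]].
Row 1: (17)·x + (17)·1 + (8)·z = 0
Row 2: (-24)·x + (-24)·1 + (-8)·z = 0
Row 3: (9)·x + (9)·1 + (-4)·z = 0
Solving gives x = -1, z = 0.
Check: M·(-1, 1, 0) = (0, 0, 0) = 0·(-1, 1, 0).

-1, 0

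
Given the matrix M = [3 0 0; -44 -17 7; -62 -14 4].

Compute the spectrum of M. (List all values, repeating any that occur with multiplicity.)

Compute the characteristic polynomial p(λ) = det(λI - M).
Expanding along the first row, p(λ) = λ^3 + 10λ^2 - 9λ - 90.
Since p(-3) = 0, λ = -3 is a root.
Dividing by (λ + 3) leaves λ^2 + 7λ - 30.
The quadratic factors as (λ + 10)·(λ - 3).
Eigenvalues: -10, -3, 3.

-10, -3, 3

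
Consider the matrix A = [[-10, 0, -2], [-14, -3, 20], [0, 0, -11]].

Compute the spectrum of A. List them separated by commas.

-11, -10, -3

Compute the characteristic polynomial p(t) = det(tI - A).
Expanding the 3×3 determinant: p(t) = t^3 + 24t^2 + 173t + 330.
Try t = -10: p(-10) = 0, so -10 is a root.
Factor out (t + 10): p(t) = (t + 10)·(t^2 + 14t + 33).
The quadratic factors as (t + 11)·(t + 3).
Eigenvalues: -11, -10, -3.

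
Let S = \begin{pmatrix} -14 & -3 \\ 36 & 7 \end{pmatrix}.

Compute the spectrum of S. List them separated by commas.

-5, -2

det(S - sI) = (-14 - s)(7 - s) - (-3)·(36) = s^2 + 7s + 10.
This factors as (s + 5)·(s + 2) = 0.
Eigenvalues: -5, -2.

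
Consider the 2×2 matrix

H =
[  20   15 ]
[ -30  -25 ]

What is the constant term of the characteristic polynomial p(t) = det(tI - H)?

-50

p(0) = det(0·I − H) = det(−H) = (−1)^2·det(H).
det(H) = -50, so p(0) = -50.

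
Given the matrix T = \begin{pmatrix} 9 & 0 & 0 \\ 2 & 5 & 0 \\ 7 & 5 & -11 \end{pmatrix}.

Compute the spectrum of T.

-11, 5, 9

T is lower triangular, so its eigenvalues are the diagonal entries.
Diagonal: 9, 5, -11.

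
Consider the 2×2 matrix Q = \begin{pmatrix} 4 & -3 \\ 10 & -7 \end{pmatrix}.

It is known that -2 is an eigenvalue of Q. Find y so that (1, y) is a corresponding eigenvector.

We need (Q + 2I)v = 0.
Q + 2I = [[6, -3], [10, -5]].
Row 1: (6)·1 + (-3)·y = 0
Row 2: (10)·1 + (-5)·y = 0
Solving gives y = 2.
Check: Q·(1, 2) = (-2, -4) = -2·(1, 2).

2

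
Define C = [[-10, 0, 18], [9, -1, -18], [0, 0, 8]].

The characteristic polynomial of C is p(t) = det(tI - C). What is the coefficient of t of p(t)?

p(t) = t^3 + 3t^2 - 78t - 80.
The coefficient of t is -78.

-78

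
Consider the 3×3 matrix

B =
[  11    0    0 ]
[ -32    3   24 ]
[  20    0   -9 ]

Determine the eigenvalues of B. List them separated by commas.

-9, 3, 11

The characteristic polynomial is p(lambda) = det(lambda·I - B).
Cofactor expansion gives p(lambda) = lambda^3 - 5·lambda^2 - 93·lambda + 297.
Try lambda = 11: p(11) = 0, so 11 is a root.
Factor out (lambda - 11): p(lambda) = (lambda - 11)·(lambda^2 + 6·lambda - 27).
The quadratic factors as (lambda + 9)·(lambda - 3).
Eigenvalues: -9, 3, 11.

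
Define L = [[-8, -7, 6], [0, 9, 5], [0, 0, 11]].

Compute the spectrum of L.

-8, 9, 11

L is upper triangular, so its eigenvalues are the diagonal entries.
Diagonal: -8, 9, 11.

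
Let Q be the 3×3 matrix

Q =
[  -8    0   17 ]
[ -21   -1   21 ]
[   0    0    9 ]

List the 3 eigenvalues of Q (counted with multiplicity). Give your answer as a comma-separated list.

-8, -1, 9

Compute the characteristic polynomial p(t) = det(tI - Q).
Cofactor expansion gives p(t) = t^3 - 73t - 72.
Since p(-1) = 0, t = -1 is a root.
Factor out (t + 1): p(t) = (t + 1)·(t^2 - t - 72).
The quadratic factors as (t + 8)·(t - 9).
Eigenvalues: -8, -1, 9.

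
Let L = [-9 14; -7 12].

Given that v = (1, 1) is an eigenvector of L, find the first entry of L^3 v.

125

First find the eigenvalue: Lv = (5, 5) = 5·(1, 1), so λ = 5.
Then L^3 v = λ^3·v = 5^3·(1, 1) = 125·(1, 1) = (125, 125).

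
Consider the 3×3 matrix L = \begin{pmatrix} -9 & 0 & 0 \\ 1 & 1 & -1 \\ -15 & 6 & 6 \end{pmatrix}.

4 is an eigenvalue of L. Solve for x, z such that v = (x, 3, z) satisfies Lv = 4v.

We need (L - 4I)v = 0.
L - 4I = [[-13, 0, 0], [1, -3, -1], [-15, 6, 2]].
Row 1: (-13)·x + (0)·3 + (0)·z = 0
Row 2: (1)·x + (-3)·3 + (-1)·z = 0
Row 3: (-15)·x + (6)·3 + (2)·z = 0
Solving gives x = 0, z = -9.
Check: L·(0, 3, -9) = (0, 12, -36) = 4·(0, 3, -9).

0, -9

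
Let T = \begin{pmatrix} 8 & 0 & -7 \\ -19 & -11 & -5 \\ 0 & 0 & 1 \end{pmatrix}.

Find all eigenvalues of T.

-11, 1, 8

The characteristic polynomial is p(lambda) = det(lambda·I - T).
Cofactor expansion gives p(lambda) = lambda^3 + 2·lambda^2 - 91·lambda + 88.
Since p(8) = 0, lambda = 8 is a root.
Factor out (lambda - 8): p(lambda) = (lambda - 8)·(lambda^2 + 10·lambda - 11).
The quadratic factors as (lambda + 11)·(lambda - 1).
Eigenvalues: -11, 1, 8.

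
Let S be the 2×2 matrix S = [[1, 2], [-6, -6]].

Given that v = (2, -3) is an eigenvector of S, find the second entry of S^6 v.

-192

First find the eigenvalue: Sv = (-4, 6) = -2·(2, -3), so λ = -2.
Then S^6 v = λ^6·v = (-2)^6·(2, -3) = 64·(2, -3) = (128, -192).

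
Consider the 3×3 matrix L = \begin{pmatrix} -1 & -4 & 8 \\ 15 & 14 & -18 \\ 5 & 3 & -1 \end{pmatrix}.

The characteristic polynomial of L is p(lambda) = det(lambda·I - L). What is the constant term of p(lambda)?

-60

p(lambda) = lambda^3 - 12·lambda^2 + 47·lambda - 60.
The constant term is -60.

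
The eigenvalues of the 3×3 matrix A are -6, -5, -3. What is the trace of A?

trace(A) is the sum of the eigenvalues: (-6) + (-5) + (-3) = -14.

-14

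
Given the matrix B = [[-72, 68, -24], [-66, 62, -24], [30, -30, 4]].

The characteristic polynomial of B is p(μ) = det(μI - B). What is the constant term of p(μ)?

p(μ) = μ^3 + 6μ^2 - 16μ - 96.
The constant term is -96.

-96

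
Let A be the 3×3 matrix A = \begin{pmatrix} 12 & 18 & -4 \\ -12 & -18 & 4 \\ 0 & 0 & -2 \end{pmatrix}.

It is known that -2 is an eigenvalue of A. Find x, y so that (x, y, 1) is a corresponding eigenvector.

We need (A + 2I)v = 0.
A + 2I = [[14, 18, -4], [-12, -16, 4], [0, 0, 0]].
Row 1: (14)·x + (18)·y + (-4)·1 = 0
Row 2: (-12)·x + (-16)·y + (4)·1 = 0
Row 3: (0)·x + (0)·y + (0)·1 = 0
Solving gives x = -1, y = 1.
Check: A·(-1, 1, 1) = (2, -2, -2) = -2·(-1, 1, 1).

-1, 1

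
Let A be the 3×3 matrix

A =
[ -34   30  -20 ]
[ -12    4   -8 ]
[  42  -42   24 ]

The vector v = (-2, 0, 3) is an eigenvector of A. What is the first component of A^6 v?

First find the eigenvalue: Av = (8, 0, -12) = -4·(-2, 0, 3), so λ = -4.
Then A^6 v = λ^6·v = (-4)^6·(-2, 0, 3) = 4096·(-2, 0, 3) = (-8192, 0, 12288).

-8192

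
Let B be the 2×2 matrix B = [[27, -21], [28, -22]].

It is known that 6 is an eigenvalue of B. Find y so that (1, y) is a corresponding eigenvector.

1

We need (B - 6I)v = 0.
B - 6I = [[21, -21], [28, -28]].
Row 1: (21)·1 + (-21)·y = 0
Row 2: (28)·1 + (-28)·y = 0
Solving gives y = 1.
Check: B·(1, 1) = (6, 6) = 6·(1, 1).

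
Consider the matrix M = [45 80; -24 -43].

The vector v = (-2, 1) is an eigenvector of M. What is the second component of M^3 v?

125

First find the eigenvalue: Mv = (-10, 5) = 5·(-2, 1), so λ = 5.
Then M^3 v = λ^3·v = 5^3·(-2, 1) = 125·(-2, 1) = (-250, 125).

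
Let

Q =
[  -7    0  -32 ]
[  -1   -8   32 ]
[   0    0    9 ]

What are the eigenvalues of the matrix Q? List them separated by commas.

-8, -7, 9

The characteristic polynomial is p(t) = det(tI - Q).
Expanding along the first row, p(t) = t^3 + 6t^2 - 79t - 504.
Since p(-7) = 0, t = -7 is a root.
Factor out (t + 7): p(t) = (t + 7)·(t^2 - t - 72).
The quadratic factors as (t + 8)·(t - 9).
Eigenvalues: -8, -7, 9.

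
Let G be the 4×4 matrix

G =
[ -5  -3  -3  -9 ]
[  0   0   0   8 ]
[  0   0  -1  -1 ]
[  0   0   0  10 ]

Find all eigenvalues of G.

G is upper triangular, so its eigenvalues are the diagonal entries.
Diagonal: -5, 0, -1, 10.

-5, -1, 0, 10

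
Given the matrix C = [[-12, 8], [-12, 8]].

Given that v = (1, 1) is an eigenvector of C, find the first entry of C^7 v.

-16384

First find the eigenvalue: Cv = (-4, -4) = -4·(1, 1), so λ = -4.
Then C^7 v = λ^7·v = (-4)^7·(1, 1) = -16384·(1, 1) = (-16384, -16384).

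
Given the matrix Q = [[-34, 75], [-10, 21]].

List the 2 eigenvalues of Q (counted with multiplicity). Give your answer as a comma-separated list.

-9, -4

det(Q - λI) = (-34 - λ)(21 - λ) - (75)·(-10) = λ^2 + 13λ + 36.
This factors as (λ + 9)·(λ + 4) = 0.
Eigenvalues: -9, -4.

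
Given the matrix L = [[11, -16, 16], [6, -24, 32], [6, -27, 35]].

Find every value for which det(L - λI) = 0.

3, 8, 11

Compute the characteristic polynomial p(t) = det(tI - L).
Expanding along the first row, p(t) = t^3 - 22t^2 + 145t - 264.
Since p(3) = 0, t = 3 is a root.
Dividing by (t - 3) leaves t^2 - 19t + 88.
The quadratic factors as (t - 8)·(t - 11).
Eigenvalues: 3, 8, 11.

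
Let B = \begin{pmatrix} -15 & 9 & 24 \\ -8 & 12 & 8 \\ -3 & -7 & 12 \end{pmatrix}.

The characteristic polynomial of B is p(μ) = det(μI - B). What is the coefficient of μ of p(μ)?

-16

p(μ) = μ^3 - 9μ^2 - 16μ + 144.
The coefficient of μ is -16.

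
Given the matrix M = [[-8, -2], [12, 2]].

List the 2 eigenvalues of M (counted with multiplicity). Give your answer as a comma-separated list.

-4, -2

det(M - λI) = (-8 - λ)(2 - λ) - (-2)·(12) = λ^2 + 6λ + 8.
This factors as (λ + 4)·(λ + 2) = 0.
Eigenvalues: -4, -2.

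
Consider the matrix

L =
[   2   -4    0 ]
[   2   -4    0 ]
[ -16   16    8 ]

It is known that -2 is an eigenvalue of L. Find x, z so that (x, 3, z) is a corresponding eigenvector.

3, 0

We need (L + 2I)v = 0.
L + 2I = [[4, -4, 0], [2, -2, 0], [-16, 16, 10]].
Row 1: (4)·x + (-4)·3 + (0)·z = 0
Row 2: (2)·x + (-2)·3 + (0)·z = 0
Row 3: (-16)·x + (16)·3 + (10)·z = 0
Solving gives x = 3, z = 0.
Check: L·(3, 3, 0) = (-6, -6, 0) = -2·(3, 3, 0).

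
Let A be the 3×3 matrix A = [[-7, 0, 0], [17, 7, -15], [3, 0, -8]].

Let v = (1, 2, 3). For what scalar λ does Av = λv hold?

-7

Compute Av: A·(1, 2, 3) = (-7, -14, -21).
Since Av = λv, compare component 1: -7 = λ·1, so λ = -7.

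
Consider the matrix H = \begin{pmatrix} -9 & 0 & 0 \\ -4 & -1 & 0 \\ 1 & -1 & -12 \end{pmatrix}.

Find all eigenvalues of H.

H is lower triangular, so its eigenvalues are the diagonal entries.
Diagonal: -9, -1, -12.

-12, -9, -1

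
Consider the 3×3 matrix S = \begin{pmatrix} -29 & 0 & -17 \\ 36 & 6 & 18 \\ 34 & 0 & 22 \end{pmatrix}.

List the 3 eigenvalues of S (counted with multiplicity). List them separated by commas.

-12, 5, 6

Set up det(μI - S) = 0.
Expanding along the first row, p(μ) = μ^3 + μ^2 - 102μ + 360.
Try μ = 5: p(5) = 0, so 5 is a root.
Dividing by (μ - 5) leaves μ^2 + 6μ - 72.
The quadratic factors as (μ + 12)·(μ - 6).
Eigenvalues: -12, 5, 6.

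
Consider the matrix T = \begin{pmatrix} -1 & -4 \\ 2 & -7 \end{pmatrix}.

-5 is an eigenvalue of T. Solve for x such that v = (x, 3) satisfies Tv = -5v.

We need (T + 5I)v = 0.
T + 5I = [[4, -4], [2, -2]].
Row 1: (4)·x + (-4)·3 = 0
Row 2: (2)·x + (-2)·3 = 0
Solving gives x = 3.
Check: T·(3, 3) = (-15, -15) = -5·(3, 3).

3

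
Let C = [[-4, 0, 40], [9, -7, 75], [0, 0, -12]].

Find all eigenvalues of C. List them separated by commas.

Compute the characteristic polynomial p(λ) = det(λI - C).
Cofactor expansion gives p(λ) = λ^3 + 23λ^2 + 160λ + 336.
Try λ = -4: p(-4) = 0, so -4 is a root.
Dividing by (λ + 4) leaves λ^2 + 19λ + 84.
The quadratic factors as (λ + 12)·(λ + 7).
Eigenvalues: -12, -7, -4.

-12, -7, -4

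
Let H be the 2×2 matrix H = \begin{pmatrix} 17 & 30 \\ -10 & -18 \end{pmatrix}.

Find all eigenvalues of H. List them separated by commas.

det(H - tI) = (17 - t)(-18 - t) - (30)·(-10) = t^2 + t - 6.
This factors as (t + 3)·(t - 2) = 0.
Eigenvalues: -3, 2.

-3, 2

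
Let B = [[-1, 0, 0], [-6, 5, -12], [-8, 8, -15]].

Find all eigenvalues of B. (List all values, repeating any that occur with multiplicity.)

-7, -3, -1

The characteristic polynomial is p(r) = det(rI - B).
Cofactor expansion gives p(r) = r^3 + 11r^2 + 31r + 21.
Since p(-1) = 0, r = -1 is a root.
Factor out (r + 1): p(r) = (r + 1)·(r^2 + 10r + 21).
The quadratic factors as (r + 7)·(r + 3).
Eigenvalues: -7, -3, -1.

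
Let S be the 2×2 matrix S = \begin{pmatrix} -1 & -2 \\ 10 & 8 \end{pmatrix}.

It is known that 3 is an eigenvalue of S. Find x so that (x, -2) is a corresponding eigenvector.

1

We need (S - 3I)v = 0.
S - 3I = [[-4, -2], [10, 5]].
Row 1: (-4)·x + (-2)·-2 = 0
Row 2: (10)·x + (5)·-2 = 0
Solving gives x = 1.
Check: S·(1, -2) = (3, -6) = 3·(1, -2).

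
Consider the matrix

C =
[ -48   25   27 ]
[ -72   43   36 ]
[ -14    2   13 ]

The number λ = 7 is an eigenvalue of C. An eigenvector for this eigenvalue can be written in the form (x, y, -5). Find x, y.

We need (C - 7I)v = 0.
C - 7I = [[-55, 25, 27], [-72, 36, 36], [-14, 2, 6]].
Row 1: (-55)·x + (25)·y + (27)·-5 = 0
Row 2: (-72)·x + (36)·y + (36)·-5 = 0
Row 3: (-14)·x + (2)·y + (6)·-5 = 0
Solving gives x = -2, y = 1.
Check: C·(-2, 1, -5) = (-14, 7, -35) = 7·(-2, 1, -5).

-2, 1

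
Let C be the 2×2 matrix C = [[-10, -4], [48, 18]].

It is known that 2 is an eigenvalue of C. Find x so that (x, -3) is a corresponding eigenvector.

1

We need (C - 2I)v = 0.
C - 2I = [[-12, -4], [48, 16]].
Row 1: (-12)·x + (-4)·-3 = 0
Row 2: (48)·x + (16)·-3 = 0
Solving gives x = 1.
Check: C·(1, -3) = (2, -6) = 2·(1, -3).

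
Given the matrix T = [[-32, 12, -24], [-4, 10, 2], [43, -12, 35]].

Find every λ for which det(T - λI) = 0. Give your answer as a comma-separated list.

The characteristic polynomial is p(λ) = det(λI - T).
Expanding along the first row, p(λ) = λ^3 - 13λ^2 + 14λ + 88.
Since p(11) = 0, λ = 11 is a root.
Dividing by (λ - 11) leaves λ^2 - 2λ - 8.
The quadratic factors as (λ + 2)·(λ - 4).
Eigenvalues: -2, 4, 11.

-2, 4, 11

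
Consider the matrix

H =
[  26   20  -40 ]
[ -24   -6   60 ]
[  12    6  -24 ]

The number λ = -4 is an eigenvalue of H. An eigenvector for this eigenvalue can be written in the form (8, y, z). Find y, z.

We need (H + 4I)v = 0.
H + 4I = [[30, 20, -40], [-24, -2, 60], [12, 6, -20]].
Row 1: (30)·8 + (20)·y + (-40)·z = 0
Row 2: (-24)·8 + (-2)·y + (60)·z = 0
Row 3: (12)·8 + (6)·y + (-20)·z = 0
Solving gives y = -6, z = 3.
Check: H·(8, -6, 3) = (-32, 24, -12) = -4·(8, -6, 3).

-6, 3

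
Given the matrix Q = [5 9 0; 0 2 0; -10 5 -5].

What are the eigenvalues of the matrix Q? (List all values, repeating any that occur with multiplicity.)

Compute the characteristic polynomial p(lambda) = det(lambda·I - Q).
Cofactor expansion gives p(lambda) = lambda^3 - 2·lambda^2 - 25·lambda + 50.
Try lambda = 2: p(2) = 0, so 2 is a root.
Dividing by (lambda - 2) leaves lambda^2 - 25.
The quadratic factors as (lambda + 5)·(lambda - 5).
Eigenvalues: -5, 2, 5.

-5, 2, 5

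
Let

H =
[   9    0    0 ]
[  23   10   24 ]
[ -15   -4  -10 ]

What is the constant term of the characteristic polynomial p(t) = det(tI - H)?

36

p(0) = det(0·I − H) = det(−H) = (−1)^3·det(H).
det(H) = -36, so p(0) = 36.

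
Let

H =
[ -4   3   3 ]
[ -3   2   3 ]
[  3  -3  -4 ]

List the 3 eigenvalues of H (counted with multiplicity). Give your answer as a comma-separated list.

Compute the characteristic polynomial p(μ) = det(μI - H).
Cofactor expansion gives p(μ) = μ^3 + 6μ^2 + 9μ + 4.
Rational-root test: μ = -1 gives p(-1) = 0.
Dividing by (μ + 1) leaves μ^2 + 5μ + 4.
The quadratic factors as (μ + 4)·(μ + 1).
Eigenvalues: -4, -1, -1.

-4, -1, -1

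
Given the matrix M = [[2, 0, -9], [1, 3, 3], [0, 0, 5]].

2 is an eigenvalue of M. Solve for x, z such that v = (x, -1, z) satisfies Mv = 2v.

1, 0

We need (M - 2I)v = 0.
M - 2I = [[0, 0, -9], [1, 1, 3], [0, 0, 3]].
Row 1: (0)·x + (0)·-1 + (-9)·z = 0
Row 2: (1)·x + (1)·-1 + (3)·z = 0
Row 3: (0)·x + (0)·-1 + (3)·z = 0
Solving gives x = 1, z = 0.
Check: M·(1, -1, 0) = (2, -2, 0) = 2·(1, -1, 0).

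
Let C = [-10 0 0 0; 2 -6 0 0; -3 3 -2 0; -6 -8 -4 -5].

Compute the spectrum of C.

C is lower triangular, so its eigenvalues are the diagonal entries.
Diagonal: -10, -6, -2, -5.

-10, -6, -5, -2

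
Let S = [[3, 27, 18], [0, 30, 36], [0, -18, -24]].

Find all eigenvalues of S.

-6, 3, 12

Set up det(λI - S) = 0.
Expanding the 3×3 determinant: p(λ) = λ^3 - 9λ^2 - 54λ + 216.
Try λ = 3: p(3) = 0, so 3 is a root.
Factor out (λ - 3): p(λ) = (λ - 3)·(λ^2 - 6λ - 72).
The quadratic factors as (λ + 6)·(λ - 12).
Eigenvalues: -6, 3, 12.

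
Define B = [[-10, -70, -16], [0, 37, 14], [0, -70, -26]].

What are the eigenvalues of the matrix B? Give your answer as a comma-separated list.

Set up det(μI - B) = 0.
Cofactor expansion gives p(μ) = μ^3 - μ^2 - 92μ + 180.
Rational-root test: μ = 9 gives p(9) = 0.
Dividing by (μ - 9) leaves μ^2 + 8μ - 20.
The quadratic factors as (μ + 10)·(μ - 2).
Eigenvalues: -10, 2, 9.

-10, 2, 9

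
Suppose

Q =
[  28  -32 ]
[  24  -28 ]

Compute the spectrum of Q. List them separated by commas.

-4, 4

det(Q - tI) = (28 - t)(-28 - t) - (-32)·(24) = t^2 - 16.
This factors as (t + 4)·(t - 4) = 0.
Eigenvalues: -4, 4.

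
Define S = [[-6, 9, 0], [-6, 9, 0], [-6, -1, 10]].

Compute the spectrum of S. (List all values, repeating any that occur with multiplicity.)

Compute the characteristic polynomial p(r) = det(rI - S).
Cofactor expansion gives p(r) = r^3 - 13r^2 + 30r.
Try r = 0: p(0) = 0, so 0 is a root.
Dividing by r leaves r^2 - 13r + 30.
The quadratic factors as (r - 3)·(r - 10).
Eigenvalues: 0, 3, 10.

0, 3, 10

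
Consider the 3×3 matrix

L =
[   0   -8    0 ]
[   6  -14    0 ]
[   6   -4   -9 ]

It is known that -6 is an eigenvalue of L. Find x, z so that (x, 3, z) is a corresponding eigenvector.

4, 4

We need (L + 6I)v = 0.
L + 6I = [[6, -8, 0], [6, -8, 0], [6, -4, -3]].
Row 1: (6)·x + (-8)·3 + (0)·z = 0
Row 2: (6)·x + (-8)·3 + (0)·z = 0
Row 3: (6)·x + (-4)·3 + (-3)·z = 0
Solving gives x = 4, z = 4.
Check: L·(4, 3, 4) = (-24, -18, -24) = -6·(4, 3, 4).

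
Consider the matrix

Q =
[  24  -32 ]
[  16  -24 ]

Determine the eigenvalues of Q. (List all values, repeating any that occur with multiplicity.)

-8, 8

det(Q - tI) = (24 - t)(-24 - t) - (-32)·(16) = t^2 - 64.
This factors as (t + 8)·(t - 8) = 0.
Eigenvalues: -8, 8.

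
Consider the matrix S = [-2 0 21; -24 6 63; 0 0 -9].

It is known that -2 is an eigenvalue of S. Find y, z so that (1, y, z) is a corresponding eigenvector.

We need (S + 2I)v = 0.
S + 2I = [[0, 0, 21], [-24, 8, 63], [0, 0, -7]].
Row 1: (0)·1 + (0)·y + (21)·z = 0
Row 2: (-24)·1 + (8)·y + (63)·z = 0
Row 3: (0)·1 + (0)·y + (-7)·z = 0
Solving gives y = 3, z = 0.
Check: S·(1, 3, 0) = (-2, -6, 0) = -2·(1, 3, 0).

3, 0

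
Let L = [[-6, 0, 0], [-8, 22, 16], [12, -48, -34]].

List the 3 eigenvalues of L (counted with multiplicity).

-10, -6, -2

Set up det(rI - L) = 0.
Expanding along the first row, p(r) = r^3 + 18r^2 + 92r + 120.
Since p(-6) = 0, r = -6 is a root.
Dividing by (r + 6) leaves r^2 + 12r + 20.
The quadratic factors as (r + 10)·(r + 2).
Eigenvalues: -10, -6, -2.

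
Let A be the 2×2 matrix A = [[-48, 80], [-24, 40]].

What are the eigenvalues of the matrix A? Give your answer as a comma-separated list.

det(A - λI) = (-48 - λ)(40 - λ) - (80)·(-24) = λ^2 + 8λ.
This factors as (λ + 8)·λ = 0.
Eigenvalues: -8, 0.

-8, 0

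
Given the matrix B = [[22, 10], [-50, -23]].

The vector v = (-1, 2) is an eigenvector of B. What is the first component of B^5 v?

-32

First find the eigenvalue: Bv = (-2, 4) = 2·(-1, 2), so λ = 2.
Then B^5 v = λ^5·v = 2^5·(-1, 2) = 32·(-1, 2) = (-32, 64).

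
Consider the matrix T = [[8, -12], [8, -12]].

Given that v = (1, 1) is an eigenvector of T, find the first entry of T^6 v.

First find the eigenvalue: Tv = (-4, -4) = -4·(1, 1), so λ = -4.
Then T^6 v = λ^6·v = (-4)^6·(1, 1) = 4096·(1, 1) = (4096, 4096).

4096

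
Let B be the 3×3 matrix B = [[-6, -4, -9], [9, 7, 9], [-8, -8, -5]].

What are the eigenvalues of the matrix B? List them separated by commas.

-5, -2, 3

The characteristic polynomial is p(t) = det(tI - B).
Expanding along the first row, p(t) = t^3 + 4t^2 - 11t - 30.
Since p(-2) = 0, t = -2 is a root.
Dividing by (t + 2) leaves t^2 + 2t - 15.
The quadratic factors as (t + 5)·(t - 3).
Eigenvalues: -5, -2, 3.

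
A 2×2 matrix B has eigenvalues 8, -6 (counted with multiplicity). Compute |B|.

det(B) is the product of the eigenvalues: (8) · (-6) = -48.

-48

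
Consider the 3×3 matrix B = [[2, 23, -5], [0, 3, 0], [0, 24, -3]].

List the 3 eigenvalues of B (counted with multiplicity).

Compute the characteristic polynomial p(s) = det(sI - B).
Cofactor expansion gives p(s) = s^3 - 2s^2 - 9s + 18.
Try s = 2: p(2) = 0, so 2 is a root.
Dividing by (s - 2) leaves s^2 - 9.
The quadratic factors as (s + 3)·(s - 3).
Eigenvalues: -3, 2, 3.

-3, 2, 3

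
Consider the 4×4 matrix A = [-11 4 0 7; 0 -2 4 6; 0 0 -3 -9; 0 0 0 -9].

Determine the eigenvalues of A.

A is upper triangular, so its eigenvalues are the diagonal entries.
Diagonal: -11, -2, -3, -9.

-11, -9, -3, -2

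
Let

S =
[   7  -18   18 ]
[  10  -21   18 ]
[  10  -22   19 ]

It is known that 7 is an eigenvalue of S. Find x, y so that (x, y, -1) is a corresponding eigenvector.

-1, -1

We need (S - 7I)v = 0.
S - 7I = [[0, -18, 18], [10, -28, 18], [10, -22, 12]].
Row 1: (0)·x + (-18)·y + (18)·-1 = 0
Row 2: (10)·x + (-28)·y + (18)·-1 = 0
Row 3: (10)·x + (-22)·y + (12)·-1 = 0
Solving gives x = -1, y = -1.
Check: S·(-1, -1, -1) = (-7, -7, -7) = 7·(-1, -1, -1).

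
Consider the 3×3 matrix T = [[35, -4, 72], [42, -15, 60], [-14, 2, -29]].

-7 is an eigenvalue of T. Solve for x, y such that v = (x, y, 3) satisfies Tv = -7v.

-6, -9

We need (T + 7I)v = 0.
T + 7I = [[42, -4, 72], [42, -8, 60], [-14, 2, -22]].
Row 1: (42)·x + (-4)·y + (72)·3 = 0
Row 2: (42)·x + (-8)·y + (60)·3 = 0
Row 3: (-14)·x + (2)·y + (-22)·3 = 0
Solving gives x = -6, y = -9.
Check: T·(-6, -9, 3) = (42, 63, -21) = -7·(-6, -9, 3).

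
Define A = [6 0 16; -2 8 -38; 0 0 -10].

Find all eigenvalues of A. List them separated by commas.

The characteristic polynomial is p(μ) = det(μI - A).
Expanding along the first row, p(μ) = μ^3 - 4μ^2 - 92μ + 480.
Rational-root test: μ = 6 gives p(6) = 0.
Factor out (μ - 6): p(μ) = (μ - 6)·(μ^2 + 2μ - 80).
The quadratic factors as (μ + 10)·(μ - 8).
Eigenvalues: -10, 6, 8.

-10, 6, 8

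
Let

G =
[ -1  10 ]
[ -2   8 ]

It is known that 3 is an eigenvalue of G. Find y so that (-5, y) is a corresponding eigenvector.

We need (G - 3I)v = 0.
G - 3I = [[-4, 10], [-2, 5]].
Row 1: (-4)·-5 + (10)·y = 0
Row 2: (-2)·-5 + (5)·y = 0
Solving gives y = -2.
Check: G·(-5, -2) = (-15, -6) = 3·(-5, -2).

-2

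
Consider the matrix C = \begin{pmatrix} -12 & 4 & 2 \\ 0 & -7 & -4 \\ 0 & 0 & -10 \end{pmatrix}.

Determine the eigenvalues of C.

-12, -10, -7

C is upper triangular, so its eigenvalues are the diagonal entries.
Diagonal: -12, -7, -10.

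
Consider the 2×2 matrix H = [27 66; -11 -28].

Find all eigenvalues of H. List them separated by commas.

-6, 5

det(H - μI) = (27 - μ)(-28 - μ) - (66)·(-11) = μ^2 + μ - 30.
This factors as (μ + 6)·(μ - 5) = 0.
Eigenvalues: -6, 5.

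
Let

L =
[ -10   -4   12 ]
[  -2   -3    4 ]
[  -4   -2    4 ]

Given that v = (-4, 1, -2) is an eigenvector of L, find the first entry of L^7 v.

8748

First find the eigenvalue: Lv = (12, -3, 6) = -3·(-4, 1, -2), so λ = -3.
Then L^7 v = λ^7·v = (-3)^7·(-4, 1, -2) = -2187·(-4, 1, -2) = (8748, -2187, 4374).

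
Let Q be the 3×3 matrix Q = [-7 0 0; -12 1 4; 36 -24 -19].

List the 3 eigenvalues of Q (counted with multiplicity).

Compute the characteristic polynomial p(μ) = det(μI - Q).
Expanding the 3×3 determinant: p(μ) = μ^3 + 25μ^2 + 203μ + 539.
Rational-root test: μ = -7 gives p(-7) = 0.
Factor out (μ + 7): p(μ) = (μ + 7)·(μ^2 + 18μ + 77).
The quadratic factors as (μ + 11)·(μ + 7).
Eigenvalues: -11, -7, -7.

-11, -7, -7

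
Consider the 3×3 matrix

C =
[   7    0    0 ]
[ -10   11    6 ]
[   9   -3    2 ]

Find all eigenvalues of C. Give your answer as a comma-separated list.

Set up det(λI - C) = 0.
Cofactor expansion gives p(λ) = λ^3 - 20λ^2 + 131λ - 280.
Since p(5) = 0, λ = 5 is a root.
Factor out (λ - 5): p(λ) = (λ - 5)·(λ^2 - 15λ + 56).
The quadratic factors as (λ - 7)·(λ - 8).
Eigenvalues: 5, 7, 8.

5, 7, 8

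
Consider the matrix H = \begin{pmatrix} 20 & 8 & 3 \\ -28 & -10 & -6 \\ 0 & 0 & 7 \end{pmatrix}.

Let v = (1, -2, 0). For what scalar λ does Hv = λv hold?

4

Compute Hv: H·(1, -2, 0) = (4, -8, 0).
Since Hv = λv, compare component 1: 4 = λ·1, so λ = 4.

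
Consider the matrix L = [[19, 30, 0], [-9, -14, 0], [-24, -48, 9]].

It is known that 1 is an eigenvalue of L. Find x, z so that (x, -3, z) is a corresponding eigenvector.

5, -3

We need (L - 1I)v = 0.
L - 1I = [[18, 30, 0], [-9, -15, 0], [-24, -48, 8]].
Row 1: (18)·x + (30)·-3 + (0)·z = 0
Row 2: (-9)·x + (-15)·-3 + (0)·z = 0
Row 3: (-24)·x + (-48)·-3 + (8)·z = 0
Solving gives x = 5, z = -3.
Check: L·(5, -3, -3) = (5, -3, -3) = 1·(5, -3, -3).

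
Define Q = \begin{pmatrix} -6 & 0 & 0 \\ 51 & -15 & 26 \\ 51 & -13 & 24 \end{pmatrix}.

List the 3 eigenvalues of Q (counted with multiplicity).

The characteristic polynomial is p(λ) = det(λI - Q).
Expanding the 3×3 determinant: p(λ) = λ^3 - 3λ^2 - 76λ - 132.
Since p(-6) = 0, λ = -6 is a root.
Factor out (λ + 6): p(λ) = (λ + 6)·(λ^2 - 9λ - 22).
The quadratic factors as (λ + 2)·(λ - 11).
Eigenvalues: -6, -2, 11.

-6, -2, 11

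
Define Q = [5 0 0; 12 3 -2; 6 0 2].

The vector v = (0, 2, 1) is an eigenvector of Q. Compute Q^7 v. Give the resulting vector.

(0, 256, 128)

First find the eigenvalue: Qv = (0, 4, 2) = 2·(0, 2, 1), so λ = 2.
Then Q^7 v = λ^7·v = 2^7·(0, 2, 1) = 128·(0, 2, 1) = (0, 256, 128).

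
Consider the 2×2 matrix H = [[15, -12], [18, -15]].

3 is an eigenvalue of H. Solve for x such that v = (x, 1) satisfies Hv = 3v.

1

We need (H - 3I)v = 0.
H - 3I = [[12, -12], [18, -18]].
Row 1: (12)·x + (-12)·1 = 0
Row 2: (18)·x + (-18)·1 = 0
Solving gives x = 1.
Check: H·(1, 1) = (3, 3) = 3·(1, 1).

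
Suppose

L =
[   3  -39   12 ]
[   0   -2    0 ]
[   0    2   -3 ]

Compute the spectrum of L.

Set up det(sI - L) = 0.
Cofactor expansion gives p(s) = s^3 + 2s^2 - 9s - 18.
Since p(-2) = 0, s = -2 is a root.
Factor out (s + 2): p(s) = (s + 2)·(s^2 - 9).
The quadratic factors as (s + 3)·(s - 3).
Eigenvalues: -3, -2, 3.

-3, -2, 3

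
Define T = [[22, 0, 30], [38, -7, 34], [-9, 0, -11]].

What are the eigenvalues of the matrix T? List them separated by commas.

Compute the characteristic polynomial p(lambda) = det(lambda·I - T).
Cofactor expansion gives p(lambda) = lambda^3 - 4·lambda^2 - 49·lambda + 196.
Since p(4) = 0, lambda = 4 is a root.
Dividing by (lambda - 4) leaves lambda^2 - 49.
The quadratic factors as (lambda + 7)·(lambda - 7).
Eigenvalues: -7, 4, 7.

-7, 4, 7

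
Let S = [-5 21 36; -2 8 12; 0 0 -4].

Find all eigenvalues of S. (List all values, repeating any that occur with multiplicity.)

-4, 1, 2

Set up det(tI - S) = 0.
Expanding along the first row, p(t) = t^3 + t^2 - 10t + 8.
Try t = 1: p(1) = 0, so 1 is a root.
Dividing by (t - 1) leaves t^2 + 2t - 8.
The quadratic factors as (t + 4)·(t - 2).
Eigenvalues: -4, 1, 2.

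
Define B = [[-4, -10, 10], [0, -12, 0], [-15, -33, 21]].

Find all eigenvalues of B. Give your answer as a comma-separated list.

The characteristic polynomial is p(s) = det(sI - B).
Expanding the 3×3 determinant: p(s) = s^3 - 5s^2 - 138s + 792.
Since p(6) = 0, s = 6 is a root.
Factor out (s - 6): p(s) = (s - 6)·(s^2 + s - 132).
The quadratic factors as (s + 12)·(s - 11).
Eigenvalues: -12, 6, 11.

-12, 6, 11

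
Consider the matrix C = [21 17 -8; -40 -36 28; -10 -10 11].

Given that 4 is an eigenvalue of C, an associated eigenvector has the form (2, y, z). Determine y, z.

We need (C - 4I)v = 0.
C - 4I = [[17, 17, -8], [-40, -40, 28], [-10, -10, 7]].
Row 1: (17)·2 + (17)·y + (-8)·z = 0
Row 2: (-40)·2 + (-40)·y + (28)·z = 0
Row 3: (-10)·2 + (-10)·y + (7)·z = 0
Solving gives y = -2, z = 0.
Check: C·(2, -2, 0) = (8, -8, 0) = 4·(2, -2, 0).

-2, 0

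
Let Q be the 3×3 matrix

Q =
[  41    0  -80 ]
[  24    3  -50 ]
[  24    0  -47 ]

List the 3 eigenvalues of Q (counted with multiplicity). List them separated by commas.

Set up det(sI - Q) = 0.
Expanding the 3×3 determinant: p(s) = s^3 + 3s^2 - 25s + 21.
Rational-root test: s = 1 gives p(1) = 0.
Factor out (s - 1): p(s) = (s - 1)·(s^2 + 4s - 21).
The quadratic factors as (s + 7)·(s - 3).
Eigenvalues: -7, 1, 3.

-7, 1, 3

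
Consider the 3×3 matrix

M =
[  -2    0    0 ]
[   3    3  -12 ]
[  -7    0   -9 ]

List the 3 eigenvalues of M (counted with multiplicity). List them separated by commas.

The characteristic polynomial is p(λ) = det(λI - M).
Expanding the 3×3 determinant: p(λ) = λ^3 + 8λ^2 - 15λ - 54.
Since p(3) = 0, λ = 3 is a root.
Factor out (λ - 3): p(λ) = (λ - 3)·(λ^2 + 11λ + 18).
The quadratic factors as (λ + 9)·(λ + 2).
Eigenvalues: -9, -2, 3.

-9, -2, 3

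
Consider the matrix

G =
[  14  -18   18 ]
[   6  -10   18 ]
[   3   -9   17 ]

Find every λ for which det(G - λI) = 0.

The characteristic polynomial is p(λ) = det(λI - G).
Expanding the 3×3 determinant: p(λ) = λ^3 - 21λ^2 + 144λ - 320.
Rational-root test: λ = 5 gives p(5) = 0.
Dividing by (λ - 5) leaves λ^2 - 16λ + 64.
The quadratic factor is (λ - 8)^2.
Eigenvalues: 5, 8, 8.

5, 8, 8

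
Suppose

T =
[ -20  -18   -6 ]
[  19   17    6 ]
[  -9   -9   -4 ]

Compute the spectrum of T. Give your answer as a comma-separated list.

-4, -2, -1

Compute the characteristic polynomial p(r) = det(rI - T).
Expanding the 3×3 determinant: p(r) = r^3 + 7r^2 + 14r + 8.
Since p(-4) = 0, r = -4 is a root.
Factor out (r + 4): p(r) = (r + 4)·(r^2 + 3r + 2).
The quadratic factors as (r + 2)·(r + 1).
Eigenvalues: -4, -2, -1.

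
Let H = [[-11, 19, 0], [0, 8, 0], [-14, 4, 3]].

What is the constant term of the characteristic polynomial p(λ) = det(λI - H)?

p(0) = det(0·I − H) = det(−H) = (−1)^3·det(H).
det(H) = -264, so p(0) = 264.

264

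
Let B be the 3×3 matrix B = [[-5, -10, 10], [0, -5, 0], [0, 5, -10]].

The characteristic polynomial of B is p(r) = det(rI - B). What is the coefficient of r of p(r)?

p(r) = r^3 + 20r^2 + 125r + 250.
The coefficient of r is 125.

125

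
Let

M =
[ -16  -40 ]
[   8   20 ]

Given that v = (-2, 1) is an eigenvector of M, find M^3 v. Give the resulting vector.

First find the eigenvalue: Mv = (-8, 4) = 4·(-2, 1), so λ = 4.
Then M^3 v = λ^3·v = 4^3·(-2, 1) = 64·(-2, 1) = (-128, 64).

(-128, 64)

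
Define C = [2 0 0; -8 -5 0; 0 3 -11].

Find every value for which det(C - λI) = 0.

-11, -5, 2

C is lower triangular, so its eigenvalues are the diagonal entries.
Diagonal: 2, -5, -11.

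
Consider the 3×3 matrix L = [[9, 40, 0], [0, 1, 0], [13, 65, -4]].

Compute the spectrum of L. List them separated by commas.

-4, 1, 9

The characteristic polynomial is p(λ) = det(λI - L).
Expanding the 3×3 determinant: p(λ) = λ^3 - 6λ^2 - 31λ + 36.
Try λ = 1: p(1) = 0, so 1 is a root.
Factor out (λ - 1): p(λ) = (λ - 1)·(λ^2 - 5λ - 36).
The quadratic factors as (λ + 4)·(λ - 9).
Eigenvalues: -4, 1, 9.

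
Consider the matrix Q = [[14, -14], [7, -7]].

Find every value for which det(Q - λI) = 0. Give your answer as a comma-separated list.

0, 7

det(Q - tI) = (14 - t)(-7 - t) - (-14)·(7) = t^2 - 7t.
This factors as t·(t - 7) = 0.
Eigenvalues: 0, 7.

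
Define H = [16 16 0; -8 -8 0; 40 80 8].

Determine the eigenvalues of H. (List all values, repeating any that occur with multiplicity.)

The characteristic polynomial is p(μ) = det(μI - H).
Cofactor expansion gives p(μ) = μ^3 - 16μ^2 + 64μ.
Since p(0) = 0, μ = 0 is a root.
Factor out μ: p(μ) = μ·(μ^2 - 16μ + 64).
The quadratic factor is (μ - 8)^2.
Eigenvalues: 0, 8, 8.

0, 8, 8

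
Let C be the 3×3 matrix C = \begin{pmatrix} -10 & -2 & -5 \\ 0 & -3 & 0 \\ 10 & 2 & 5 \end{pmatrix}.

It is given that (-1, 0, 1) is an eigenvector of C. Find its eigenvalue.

-5

Compute Cv: C·(-1, 0, 1) = (5, 0, -5).
Since Cv = λv, compare component 1: 5 = λ·-1, so λ = -5.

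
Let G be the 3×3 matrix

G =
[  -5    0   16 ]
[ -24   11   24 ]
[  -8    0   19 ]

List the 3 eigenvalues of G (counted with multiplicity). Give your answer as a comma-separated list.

The characteristic polynomial is p(λ) = det(λI - G).
Expanding the 3×3 determinant: p(λ) = λ^3 - 25λ^2 + 187λ - 363.
Rational-root test: λ = 3 gives p(3) = 0.
Dividing by (λ - 3) leaves λ^2 - 22λ + 121.
The quadratic factor is (λ - 11)^2.
Eigenvalues: 3, 11, 11.

3, 11, 11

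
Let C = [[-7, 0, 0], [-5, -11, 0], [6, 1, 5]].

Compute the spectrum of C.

C is lower triangular, so its eigenvalues are the diagonal entries.
Diagonal: -7, -11, 5.

-11, -7, 5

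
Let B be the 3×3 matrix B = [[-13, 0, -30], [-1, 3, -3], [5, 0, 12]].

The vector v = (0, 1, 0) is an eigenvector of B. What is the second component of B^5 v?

243

First find the eigenvalue: Bv = (0, 3, 0) = 3·(0, 1, 0), so λ = 3.
Then B^5 v = λ^5·v = 3^5·(0, 1, 0) = 243·(0, 1, 0) = (0, 243, 0).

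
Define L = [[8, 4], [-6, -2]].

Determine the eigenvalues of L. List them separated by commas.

2, 4

det(L - lambda·I) = (8 - lambda)(-2 - lambda) - (4)·(-6) = lambda^2 - 6·lambda + 8.
This factors as (lambda - 2)·(lambda - 4) = 0.
Eigenvalues: 2, 4.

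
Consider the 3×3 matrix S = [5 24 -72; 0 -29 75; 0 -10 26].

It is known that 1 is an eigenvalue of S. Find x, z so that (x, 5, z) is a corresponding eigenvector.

6, 2

We need (S - 1I)v = 0.
S - 1I = [[4, 24, -72], [0, -30, 75], [0, -10, 25]].
Row 1: (4)·x + (24)·5 + (-72)·z = 0
Row 2: (0)·x + (-30)·5 + (75)·z = 0
Row 3: (0)·x + (-10)·5 + (25)·z = 0
Solving gives x = 6, z = 2.
Check: S·(6, 5, 2) = (6, 5, 2) = 1·(6, 5, 2).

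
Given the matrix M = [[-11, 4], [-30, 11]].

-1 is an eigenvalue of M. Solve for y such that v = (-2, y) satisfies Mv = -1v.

-5

We need (M + 1I)v = 0.
M + 1I = [[-10, 4], [-30, 12]].
Row 1: (-10)·-2 + (4)·y = 0
Row 2: (-30)·-2 + (12)·y = 0
Solving gives y = -5.
Check: M·(-2, -5) = (2, 5) = -1·(-2, -5).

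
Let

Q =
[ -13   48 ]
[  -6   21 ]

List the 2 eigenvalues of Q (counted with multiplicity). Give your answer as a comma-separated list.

3, 5

det(Q - μI) = (-13 - μ)(21 - μ) - (48)·(-6) = μ^2 - 8μ + 15.
This factors as (μ - 3)·(μ - 5) = 0.
Eigenvalues: 3, 5.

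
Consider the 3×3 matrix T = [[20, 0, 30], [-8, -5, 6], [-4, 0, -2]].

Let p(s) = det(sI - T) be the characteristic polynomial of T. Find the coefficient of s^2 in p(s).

The coefficient of s^2 of det(sI - T) is −trace(T).
trace(T) = (20) + (-5) + (-2) = 13, so the coefficient is -13.

-13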